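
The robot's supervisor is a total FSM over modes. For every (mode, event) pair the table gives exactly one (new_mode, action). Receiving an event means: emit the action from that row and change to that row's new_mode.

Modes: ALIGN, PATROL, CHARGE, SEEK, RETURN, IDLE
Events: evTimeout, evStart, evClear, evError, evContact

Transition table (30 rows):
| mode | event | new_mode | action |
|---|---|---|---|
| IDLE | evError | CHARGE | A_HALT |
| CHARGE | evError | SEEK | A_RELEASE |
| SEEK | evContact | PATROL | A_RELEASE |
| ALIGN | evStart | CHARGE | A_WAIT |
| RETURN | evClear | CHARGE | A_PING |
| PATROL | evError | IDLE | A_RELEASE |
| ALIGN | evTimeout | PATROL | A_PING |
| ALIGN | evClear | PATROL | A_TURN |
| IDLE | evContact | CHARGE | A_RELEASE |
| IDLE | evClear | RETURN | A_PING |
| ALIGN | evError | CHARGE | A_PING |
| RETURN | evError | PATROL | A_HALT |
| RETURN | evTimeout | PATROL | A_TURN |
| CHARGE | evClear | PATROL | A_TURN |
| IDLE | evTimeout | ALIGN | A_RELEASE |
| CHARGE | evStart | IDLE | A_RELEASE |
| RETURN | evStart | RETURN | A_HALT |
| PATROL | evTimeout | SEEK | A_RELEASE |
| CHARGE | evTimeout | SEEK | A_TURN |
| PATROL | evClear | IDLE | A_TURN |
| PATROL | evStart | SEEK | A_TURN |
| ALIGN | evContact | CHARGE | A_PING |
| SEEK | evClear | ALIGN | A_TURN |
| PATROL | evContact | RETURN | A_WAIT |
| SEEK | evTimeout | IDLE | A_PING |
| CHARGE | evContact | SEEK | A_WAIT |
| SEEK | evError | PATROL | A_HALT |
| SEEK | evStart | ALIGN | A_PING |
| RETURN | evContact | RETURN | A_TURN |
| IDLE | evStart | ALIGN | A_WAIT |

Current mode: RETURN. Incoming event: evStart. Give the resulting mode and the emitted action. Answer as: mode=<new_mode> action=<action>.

mode=RETURN action=A_HALT

current mode = RETURN; filter table to that mode:
  (RETURN, evClear) → (CHARGE, A_PING)
  (RETURN, evError) → (PATROL, A_HALT)
  (RETURN, evTimeout) → (PATROL, A_TURN)
  (RETURN, evStart) → (RETURN, A_HALT)  ← event matches
  (RETURN, evContact) → (RETURN, A_TURN)
event = evStart selects (RETURN, A_HALT)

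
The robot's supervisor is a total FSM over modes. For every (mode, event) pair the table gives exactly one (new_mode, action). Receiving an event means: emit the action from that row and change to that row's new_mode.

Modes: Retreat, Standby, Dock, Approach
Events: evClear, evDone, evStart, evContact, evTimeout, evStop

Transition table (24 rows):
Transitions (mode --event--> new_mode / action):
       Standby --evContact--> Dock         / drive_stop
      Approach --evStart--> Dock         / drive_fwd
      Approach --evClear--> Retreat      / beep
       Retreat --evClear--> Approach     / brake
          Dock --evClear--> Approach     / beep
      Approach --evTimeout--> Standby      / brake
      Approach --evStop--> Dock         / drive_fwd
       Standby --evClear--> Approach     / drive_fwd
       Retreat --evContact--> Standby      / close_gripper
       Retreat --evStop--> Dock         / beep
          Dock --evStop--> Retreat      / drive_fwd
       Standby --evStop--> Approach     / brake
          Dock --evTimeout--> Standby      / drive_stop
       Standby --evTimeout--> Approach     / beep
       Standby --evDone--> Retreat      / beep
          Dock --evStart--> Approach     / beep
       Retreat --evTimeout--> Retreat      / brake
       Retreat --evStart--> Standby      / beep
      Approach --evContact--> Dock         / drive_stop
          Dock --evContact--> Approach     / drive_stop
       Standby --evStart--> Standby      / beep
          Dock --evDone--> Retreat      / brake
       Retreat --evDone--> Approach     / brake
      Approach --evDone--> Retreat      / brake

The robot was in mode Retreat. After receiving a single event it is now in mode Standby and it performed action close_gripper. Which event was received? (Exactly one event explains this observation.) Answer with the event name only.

evContact

try evClear: (Retreat, evClear) → (Approach, brake)
try evDone: (Retreat, evDone) → (Approach, brake)
try evStart: (Retreat, evStart) → (Standby, beep)
try evContact: (Retreat, evContact) → (Standby, close_gripper)  ← matches
try evTimeout: (Retreat, evTimeout) → (Retreat, brake)
try evStop: (Retreat, evStop) → (Dock, beep)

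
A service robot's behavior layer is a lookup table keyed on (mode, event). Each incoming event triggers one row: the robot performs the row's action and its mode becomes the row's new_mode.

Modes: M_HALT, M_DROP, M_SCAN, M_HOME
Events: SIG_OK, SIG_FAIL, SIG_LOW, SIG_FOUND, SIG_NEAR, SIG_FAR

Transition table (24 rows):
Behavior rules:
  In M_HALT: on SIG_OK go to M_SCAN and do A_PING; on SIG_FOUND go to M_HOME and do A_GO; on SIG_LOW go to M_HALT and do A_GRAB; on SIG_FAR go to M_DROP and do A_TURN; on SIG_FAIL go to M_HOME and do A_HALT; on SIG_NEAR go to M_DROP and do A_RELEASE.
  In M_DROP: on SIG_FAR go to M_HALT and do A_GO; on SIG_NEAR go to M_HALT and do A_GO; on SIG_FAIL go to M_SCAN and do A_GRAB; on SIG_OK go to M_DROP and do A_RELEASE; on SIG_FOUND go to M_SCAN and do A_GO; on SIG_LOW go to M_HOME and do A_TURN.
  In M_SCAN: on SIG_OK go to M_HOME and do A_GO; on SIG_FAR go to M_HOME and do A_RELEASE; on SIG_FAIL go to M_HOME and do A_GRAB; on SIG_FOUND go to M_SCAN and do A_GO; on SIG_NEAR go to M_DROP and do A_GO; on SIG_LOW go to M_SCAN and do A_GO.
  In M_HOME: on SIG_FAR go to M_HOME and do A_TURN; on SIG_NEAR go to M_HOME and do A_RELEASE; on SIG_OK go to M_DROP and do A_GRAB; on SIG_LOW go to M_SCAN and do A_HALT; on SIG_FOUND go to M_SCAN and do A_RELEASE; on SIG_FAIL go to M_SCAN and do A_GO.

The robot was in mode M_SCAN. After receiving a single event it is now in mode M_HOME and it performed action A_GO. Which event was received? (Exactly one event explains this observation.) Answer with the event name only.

SIG_OK

try SIG_OK: (M_SCAN, SIG_OK) → (M_HOME, A_GO)  ← matches
try SIG_FAIL: (M_SCAN, SIG_FAIL) → (M_HOME, A_GRAB)
try SIG_LOW: (M_SCAN, SIG_LOW) → (M_SCAN, A_GO)
try SIG_FOUND: (M_SCAN, SIG_FOUND) → (M_SCAN, A_GO)
try SIG_NEAR: (M_SCAN, SIG_NEAR) → (M_DROP, A_GO)
try SIG_FAR: (M_SCAN, SIG_FAR) → (M_HOME, A_RELEASE)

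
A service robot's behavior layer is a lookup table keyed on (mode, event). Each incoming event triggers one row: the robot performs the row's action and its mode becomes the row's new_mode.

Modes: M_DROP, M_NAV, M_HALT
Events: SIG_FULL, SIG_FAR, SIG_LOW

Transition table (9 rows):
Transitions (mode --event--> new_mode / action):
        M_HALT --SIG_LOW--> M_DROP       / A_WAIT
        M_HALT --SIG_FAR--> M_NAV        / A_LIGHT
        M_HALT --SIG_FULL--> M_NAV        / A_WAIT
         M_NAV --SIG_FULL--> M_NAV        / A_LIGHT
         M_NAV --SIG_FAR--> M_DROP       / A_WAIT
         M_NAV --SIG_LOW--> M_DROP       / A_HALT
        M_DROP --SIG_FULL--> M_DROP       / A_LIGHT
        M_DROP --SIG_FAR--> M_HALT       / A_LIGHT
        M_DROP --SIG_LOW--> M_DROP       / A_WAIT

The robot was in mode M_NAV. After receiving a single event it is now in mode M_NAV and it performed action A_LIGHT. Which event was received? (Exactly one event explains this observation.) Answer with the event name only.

SIG_FULL

try SIG_FULL: (M_NAV, SIG_FULL) → (M_NAV, A_LIGHT)  ← matches
try SIG_FAR: (M_NAV, SIG_FAR) → (M_DROP, A_WAIT)
try SIG_LOW: (M_NAV, SIG_LOW) → (M_DROP, A_HALT)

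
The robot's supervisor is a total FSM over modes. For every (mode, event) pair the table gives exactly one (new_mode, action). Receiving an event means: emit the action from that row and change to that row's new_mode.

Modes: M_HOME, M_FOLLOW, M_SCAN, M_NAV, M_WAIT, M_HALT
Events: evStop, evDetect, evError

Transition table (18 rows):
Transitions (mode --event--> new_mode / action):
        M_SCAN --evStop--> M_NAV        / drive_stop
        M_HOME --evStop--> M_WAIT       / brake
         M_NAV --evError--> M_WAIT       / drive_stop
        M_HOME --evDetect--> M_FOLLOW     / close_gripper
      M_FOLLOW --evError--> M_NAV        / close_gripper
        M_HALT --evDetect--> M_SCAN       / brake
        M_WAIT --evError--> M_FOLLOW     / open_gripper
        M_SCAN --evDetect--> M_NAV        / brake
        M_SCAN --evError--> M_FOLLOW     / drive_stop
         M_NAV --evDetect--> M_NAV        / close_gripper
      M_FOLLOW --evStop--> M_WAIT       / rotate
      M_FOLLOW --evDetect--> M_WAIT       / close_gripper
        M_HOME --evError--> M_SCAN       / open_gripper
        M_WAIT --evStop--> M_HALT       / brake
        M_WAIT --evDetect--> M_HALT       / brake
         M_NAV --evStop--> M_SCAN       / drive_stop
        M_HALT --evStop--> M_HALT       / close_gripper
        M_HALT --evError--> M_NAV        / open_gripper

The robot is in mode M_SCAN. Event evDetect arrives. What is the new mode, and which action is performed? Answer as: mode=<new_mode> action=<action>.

mode=M_NAV action=brake

current mode = M_SCAN; filter table to that mode:
  (M_SCAN, evStop) → (M_NAV, drive_stop)
  (M_SCAN, evDetect) → (M_NAV, brake)  ← event matches
  (M_SCAN, evError) → (M_FOLLOW, drive_stop)
event = evDetect selects (M_NAV, brake)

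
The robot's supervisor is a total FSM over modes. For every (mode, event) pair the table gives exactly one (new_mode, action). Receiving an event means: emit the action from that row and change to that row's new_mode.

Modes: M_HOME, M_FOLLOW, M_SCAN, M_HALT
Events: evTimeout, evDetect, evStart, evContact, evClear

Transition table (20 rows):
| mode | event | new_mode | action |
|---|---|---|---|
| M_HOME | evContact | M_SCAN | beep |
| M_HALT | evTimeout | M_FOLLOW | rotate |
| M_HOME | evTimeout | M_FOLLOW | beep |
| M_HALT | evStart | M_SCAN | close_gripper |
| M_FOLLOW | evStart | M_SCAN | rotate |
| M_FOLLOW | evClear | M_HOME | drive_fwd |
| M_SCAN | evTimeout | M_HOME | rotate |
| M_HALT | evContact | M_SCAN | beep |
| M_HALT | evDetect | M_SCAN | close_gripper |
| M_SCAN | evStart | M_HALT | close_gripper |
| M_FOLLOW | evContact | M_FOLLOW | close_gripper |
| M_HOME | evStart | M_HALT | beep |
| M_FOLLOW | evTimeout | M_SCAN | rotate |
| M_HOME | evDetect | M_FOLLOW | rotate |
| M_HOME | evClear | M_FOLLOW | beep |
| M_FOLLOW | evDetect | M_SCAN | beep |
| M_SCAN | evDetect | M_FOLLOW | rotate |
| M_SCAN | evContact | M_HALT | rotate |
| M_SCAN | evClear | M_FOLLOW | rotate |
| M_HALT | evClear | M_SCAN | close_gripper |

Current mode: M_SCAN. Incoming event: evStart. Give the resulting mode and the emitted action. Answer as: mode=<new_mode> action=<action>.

mode=M_HALT action=close_gripper

current mode = M_SCAN; filter table to that mode:
  (M_SCAN, evTimeout) → (M_HOME, rotate)
  (M_SCAN, evStart) → (M_HALT, close_gripper)  ← event matches
  (M_SCAN, evDetect) → (M_FOLLOW, rotate)
  (M_SCAN, evContact) → (M_HALT, rotate)
  (M_SCAN, evClear) → (M_FOLLOW, rotate)
event = evStart selects (M_HALT, close_gripper)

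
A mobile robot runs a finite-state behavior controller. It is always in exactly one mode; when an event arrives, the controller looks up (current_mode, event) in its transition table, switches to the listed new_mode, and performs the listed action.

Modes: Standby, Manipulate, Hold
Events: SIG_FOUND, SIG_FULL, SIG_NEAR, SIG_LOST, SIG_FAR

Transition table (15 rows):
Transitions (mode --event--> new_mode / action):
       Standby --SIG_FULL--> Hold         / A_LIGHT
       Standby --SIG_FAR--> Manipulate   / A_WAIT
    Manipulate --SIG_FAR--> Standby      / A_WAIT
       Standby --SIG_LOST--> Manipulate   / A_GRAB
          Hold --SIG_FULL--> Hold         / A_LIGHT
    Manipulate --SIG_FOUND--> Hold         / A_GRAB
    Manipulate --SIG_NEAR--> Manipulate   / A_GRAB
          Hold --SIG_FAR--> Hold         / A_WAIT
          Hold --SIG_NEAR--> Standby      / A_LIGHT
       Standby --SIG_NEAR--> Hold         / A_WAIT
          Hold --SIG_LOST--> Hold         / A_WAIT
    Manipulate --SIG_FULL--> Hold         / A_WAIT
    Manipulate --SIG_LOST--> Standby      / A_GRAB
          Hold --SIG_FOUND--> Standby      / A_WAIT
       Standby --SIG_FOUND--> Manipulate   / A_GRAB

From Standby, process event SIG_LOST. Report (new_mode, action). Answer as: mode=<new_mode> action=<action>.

mode=Manipulate action=A_GRAB

current mode = Standby; filter table to that mode:
  (Standby, SIG_FULL) → (Hold, A_LIGHT)
  (Standby, SIG_FAR) → (Manipulate, A_WAIT)
  (Standby, SIG_LOST) → (Manipulate, A_GRAB)  ← event matches
  (Standby, SIG_NEAR) → (Hold, A_WAIT)
  (Standby, SIG_FOUND) → (Manipulate, A_GRAB)
event = SIG_LOST selects (Manipulate, A_GRAB)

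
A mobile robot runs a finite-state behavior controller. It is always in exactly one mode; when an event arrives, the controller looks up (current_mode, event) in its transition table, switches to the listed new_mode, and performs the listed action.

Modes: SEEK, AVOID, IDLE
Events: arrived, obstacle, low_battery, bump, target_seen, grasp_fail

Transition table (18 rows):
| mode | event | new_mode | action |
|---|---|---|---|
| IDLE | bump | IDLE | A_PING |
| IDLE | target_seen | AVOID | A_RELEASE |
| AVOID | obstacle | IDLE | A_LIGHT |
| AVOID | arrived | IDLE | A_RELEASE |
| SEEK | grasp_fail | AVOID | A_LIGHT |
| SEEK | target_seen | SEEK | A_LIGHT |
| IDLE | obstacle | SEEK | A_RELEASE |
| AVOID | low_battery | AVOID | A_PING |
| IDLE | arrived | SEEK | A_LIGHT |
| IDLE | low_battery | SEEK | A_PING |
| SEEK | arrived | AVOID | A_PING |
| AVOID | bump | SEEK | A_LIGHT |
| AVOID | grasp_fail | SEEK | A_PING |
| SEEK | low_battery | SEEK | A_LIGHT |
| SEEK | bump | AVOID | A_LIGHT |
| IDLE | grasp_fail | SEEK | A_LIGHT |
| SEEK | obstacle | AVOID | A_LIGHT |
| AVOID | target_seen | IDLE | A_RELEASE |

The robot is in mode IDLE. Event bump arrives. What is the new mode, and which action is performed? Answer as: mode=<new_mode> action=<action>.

mode=IDLE action=A_PING

current mode = IDLE; filter table to that mode:
  (IDLE, bump) → (IDLE, A_PING)  ← event matches
  (IDLE, target_seen) → (AVOID, A_RELEASE)
  (IDLE, obstacle) → (SEEK, A_RELEASE)
  (IDLE, arrived) → (SEEK, A_LIGHT)
  (IDLE, low_battery) → (SEEK, A_PING)
  (IDLE, grasp_fail) → (SEEK, A_LIGHT)
event = bump selects (IDLE, A_PING)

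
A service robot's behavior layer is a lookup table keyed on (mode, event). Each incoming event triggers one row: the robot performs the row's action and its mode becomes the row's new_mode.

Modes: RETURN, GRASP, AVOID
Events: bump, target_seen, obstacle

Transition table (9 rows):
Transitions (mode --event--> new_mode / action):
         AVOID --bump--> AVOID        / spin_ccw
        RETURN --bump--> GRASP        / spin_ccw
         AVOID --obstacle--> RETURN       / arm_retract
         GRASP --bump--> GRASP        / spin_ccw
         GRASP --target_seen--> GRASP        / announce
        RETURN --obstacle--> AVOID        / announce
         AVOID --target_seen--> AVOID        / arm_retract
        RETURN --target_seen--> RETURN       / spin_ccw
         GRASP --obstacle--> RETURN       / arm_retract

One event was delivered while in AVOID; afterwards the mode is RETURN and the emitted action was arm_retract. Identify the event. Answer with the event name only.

obstacle

try bump: (AVOID, bump) → (AVOID, spin_ccw)
try target_seen: (AVOID, target_seen) → (AVOID, arm_retract)
try obstacle: (AVOID, obstacle) → (RETURN, arm_retract)  ← matches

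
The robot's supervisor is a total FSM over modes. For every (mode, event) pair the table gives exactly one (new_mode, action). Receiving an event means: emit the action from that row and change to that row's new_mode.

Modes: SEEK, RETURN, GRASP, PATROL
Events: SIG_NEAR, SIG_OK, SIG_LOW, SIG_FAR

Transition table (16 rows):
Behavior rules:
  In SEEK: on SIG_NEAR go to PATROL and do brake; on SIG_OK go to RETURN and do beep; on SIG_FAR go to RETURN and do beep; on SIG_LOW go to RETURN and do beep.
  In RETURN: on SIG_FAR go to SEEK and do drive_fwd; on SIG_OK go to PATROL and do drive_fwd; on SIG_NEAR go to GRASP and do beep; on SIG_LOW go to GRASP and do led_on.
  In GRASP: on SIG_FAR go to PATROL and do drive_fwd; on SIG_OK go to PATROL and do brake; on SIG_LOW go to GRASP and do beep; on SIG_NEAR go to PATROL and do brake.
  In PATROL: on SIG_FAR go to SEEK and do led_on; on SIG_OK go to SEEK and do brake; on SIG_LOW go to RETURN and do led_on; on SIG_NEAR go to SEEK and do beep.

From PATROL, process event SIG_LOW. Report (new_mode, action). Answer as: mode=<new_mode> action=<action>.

current mode = PATROL; filter table to that mode:
  (PATROL, SIG_FAR) → (SEEK, led_on)
  (PATROL, SIG_OK) → (SEEK, brake)
  (PATROL, SIG_LOW) → (RETURN, led_on)  ← event matches
  (PATROL, SIG_NEAR) → (SEEK, beep)
event = SIG_LOW selects (RETURN, led_on)

mode=RETURN action=led_on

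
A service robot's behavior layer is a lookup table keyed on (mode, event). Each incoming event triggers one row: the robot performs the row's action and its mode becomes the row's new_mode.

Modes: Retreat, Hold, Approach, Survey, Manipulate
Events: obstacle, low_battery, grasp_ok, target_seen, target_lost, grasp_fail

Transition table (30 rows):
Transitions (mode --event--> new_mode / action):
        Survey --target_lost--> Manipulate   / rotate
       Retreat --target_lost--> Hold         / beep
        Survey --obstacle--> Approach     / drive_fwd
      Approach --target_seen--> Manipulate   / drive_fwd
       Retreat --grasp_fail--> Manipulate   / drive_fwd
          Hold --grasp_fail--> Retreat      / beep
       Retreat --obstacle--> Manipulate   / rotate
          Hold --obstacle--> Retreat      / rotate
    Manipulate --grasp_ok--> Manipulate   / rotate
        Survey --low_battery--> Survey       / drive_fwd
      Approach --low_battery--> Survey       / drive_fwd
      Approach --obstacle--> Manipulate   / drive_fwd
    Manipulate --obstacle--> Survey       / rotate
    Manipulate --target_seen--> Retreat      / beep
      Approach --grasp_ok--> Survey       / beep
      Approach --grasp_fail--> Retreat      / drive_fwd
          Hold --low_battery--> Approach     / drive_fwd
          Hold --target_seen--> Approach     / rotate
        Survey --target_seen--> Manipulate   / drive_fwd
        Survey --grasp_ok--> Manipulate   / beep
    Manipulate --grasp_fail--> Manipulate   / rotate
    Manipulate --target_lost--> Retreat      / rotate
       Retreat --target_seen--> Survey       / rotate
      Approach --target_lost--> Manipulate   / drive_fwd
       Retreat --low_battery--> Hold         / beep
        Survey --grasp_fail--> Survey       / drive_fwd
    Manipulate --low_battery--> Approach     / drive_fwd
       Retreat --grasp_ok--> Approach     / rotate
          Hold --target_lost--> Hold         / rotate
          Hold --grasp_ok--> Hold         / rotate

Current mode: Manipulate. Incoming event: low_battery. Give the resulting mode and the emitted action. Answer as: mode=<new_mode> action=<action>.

mode=Approach action=drive_fwd

current mode = Manipulate; filter table to that mode:
  (Manipulate, grasp_ok) → (Manipulate, rotate)
  (Manipulate, obstacle) → (Survey, rotate)
  (Manipulate, target_seen) → (Retreat, beep)
  (Manipulate, grasp_fail) → (Manipulate, rotate)
  (Manipulate, target_lost) → (Retreat, rotate)
  (Manipulate, low_battery) → (Approach, drive_fwd)  ← event matches
event = low_battery selects (Approach, drive_fwd)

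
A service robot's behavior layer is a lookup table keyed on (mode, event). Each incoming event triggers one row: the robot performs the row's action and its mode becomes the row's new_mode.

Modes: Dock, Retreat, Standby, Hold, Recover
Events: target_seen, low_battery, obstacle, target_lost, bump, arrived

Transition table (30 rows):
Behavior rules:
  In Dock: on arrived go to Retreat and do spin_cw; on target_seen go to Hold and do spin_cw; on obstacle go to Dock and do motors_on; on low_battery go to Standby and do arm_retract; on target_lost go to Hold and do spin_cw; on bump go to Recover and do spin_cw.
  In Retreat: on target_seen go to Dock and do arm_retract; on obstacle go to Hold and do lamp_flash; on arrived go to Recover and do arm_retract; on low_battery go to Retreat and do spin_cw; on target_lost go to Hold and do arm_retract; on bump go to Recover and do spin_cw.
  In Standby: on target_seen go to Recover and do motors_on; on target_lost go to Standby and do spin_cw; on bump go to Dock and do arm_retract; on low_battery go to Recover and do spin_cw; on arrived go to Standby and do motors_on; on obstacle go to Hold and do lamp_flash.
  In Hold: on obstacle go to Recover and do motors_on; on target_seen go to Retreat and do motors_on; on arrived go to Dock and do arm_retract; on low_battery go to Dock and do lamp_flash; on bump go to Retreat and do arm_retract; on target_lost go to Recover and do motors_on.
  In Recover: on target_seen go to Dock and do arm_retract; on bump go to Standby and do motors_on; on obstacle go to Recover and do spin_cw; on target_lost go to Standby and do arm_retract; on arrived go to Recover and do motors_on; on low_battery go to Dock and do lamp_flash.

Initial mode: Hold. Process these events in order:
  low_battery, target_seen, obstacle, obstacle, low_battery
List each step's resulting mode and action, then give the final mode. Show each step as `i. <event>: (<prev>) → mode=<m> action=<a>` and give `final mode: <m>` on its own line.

1. low_battery: (Hold) → mode=Dock action=lamp_flash
2. target_seen: (Dock) → mode=Hold action=spin_cw
3. obstacle: (Hold) → mode=Recover action=motors_on
4. obstacle: (Recover) → mode=Recover action=spin_cw
5. low_battery: (Recover) → mode=Dock action=lamp_flash

final mode: Dock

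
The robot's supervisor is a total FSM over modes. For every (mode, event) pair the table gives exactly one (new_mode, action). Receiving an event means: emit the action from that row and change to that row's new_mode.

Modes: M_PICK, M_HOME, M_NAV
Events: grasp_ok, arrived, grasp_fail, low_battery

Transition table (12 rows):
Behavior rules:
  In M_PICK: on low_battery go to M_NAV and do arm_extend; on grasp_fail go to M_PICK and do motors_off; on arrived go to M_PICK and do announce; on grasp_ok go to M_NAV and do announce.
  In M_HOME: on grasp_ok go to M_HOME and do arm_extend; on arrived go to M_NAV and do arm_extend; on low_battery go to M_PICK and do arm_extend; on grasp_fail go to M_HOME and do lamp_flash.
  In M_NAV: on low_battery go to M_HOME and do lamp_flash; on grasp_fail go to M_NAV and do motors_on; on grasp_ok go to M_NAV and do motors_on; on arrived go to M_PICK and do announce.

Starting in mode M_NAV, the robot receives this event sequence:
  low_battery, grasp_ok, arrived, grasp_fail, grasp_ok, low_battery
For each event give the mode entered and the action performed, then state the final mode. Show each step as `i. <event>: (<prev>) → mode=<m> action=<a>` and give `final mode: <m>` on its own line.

final mode: M_HOME

1. low_battery: (M_NAV) → mode=M_HOME action=lamp_flash
2. grasp_ok: (M_HOME) → mode=M_HOME action=arm_extend
3. arrived: (M_HOME) → mode=M_NAV action=arm_extend
4. grasp_fail: (M_NAV) → mode=M_NAV action=motors_on
5. grasp_ok: (M_NAV) → mode=M_NAV action=motors_on
6. low_battery: (M_NAV) → mode=M_HOME action=lamp_flash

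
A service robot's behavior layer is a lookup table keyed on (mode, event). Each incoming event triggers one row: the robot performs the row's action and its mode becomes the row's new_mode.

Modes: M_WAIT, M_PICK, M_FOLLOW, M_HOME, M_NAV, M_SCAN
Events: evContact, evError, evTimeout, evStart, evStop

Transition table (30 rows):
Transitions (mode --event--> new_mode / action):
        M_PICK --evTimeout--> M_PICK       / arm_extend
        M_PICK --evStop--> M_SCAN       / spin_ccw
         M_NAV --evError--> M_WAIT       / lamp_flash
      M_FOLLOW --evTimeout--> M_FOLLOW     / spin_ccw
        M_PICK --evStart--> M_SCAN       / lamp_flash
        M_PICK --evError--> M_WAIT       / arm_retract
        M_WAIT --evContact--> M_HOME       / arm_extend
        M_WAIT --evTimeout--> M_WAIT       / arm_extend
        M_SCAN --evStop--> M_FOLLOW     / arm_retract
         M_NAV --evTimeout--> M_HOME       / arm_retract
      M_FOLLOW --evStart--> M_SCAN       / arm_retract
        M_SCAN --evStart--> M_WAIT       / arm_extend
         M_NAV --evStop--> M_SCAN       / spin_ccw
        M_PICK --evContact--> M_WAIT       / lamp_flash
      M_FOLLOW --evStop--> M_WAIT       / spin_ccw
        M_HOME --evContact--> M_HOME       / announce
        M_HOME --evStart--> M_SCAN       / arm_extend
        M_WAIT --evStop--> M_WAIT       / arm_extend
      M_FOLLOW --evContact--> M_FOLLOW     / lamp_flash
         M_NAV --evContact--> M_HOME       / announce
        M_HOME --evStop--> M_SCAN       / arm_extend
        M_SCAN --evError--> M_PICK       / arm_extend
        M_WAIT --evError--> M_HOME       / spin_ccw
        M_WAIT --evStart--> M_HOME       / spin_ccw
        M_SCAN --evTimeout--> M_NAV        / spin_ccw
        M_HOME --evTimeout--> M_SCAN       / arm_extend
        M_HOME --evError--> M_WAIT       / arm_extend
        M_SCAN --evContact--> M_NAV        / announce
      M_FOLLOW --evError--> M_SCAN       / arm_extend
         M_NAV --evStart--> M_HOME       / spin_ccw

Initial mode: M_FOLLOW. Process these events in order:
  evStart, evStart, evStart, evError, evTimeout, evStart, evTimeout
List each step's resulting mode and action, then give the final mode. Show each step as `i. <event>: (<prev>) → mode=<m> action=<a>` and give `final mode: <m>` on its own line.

final mode: M_SCAN

1. evStart: (M_FOLLOW) → mode=M_SCAN action=arm_retract
2. evStart: (M_SCAN) → mode=M_WAIT action=arm_extend
3. evStart: (M_WAIT) → mode=M_HOME action=spin_ccw
4. evError: (M_HOME) → mode=M_WAIT action=arm_extend
5. evTimeout: (M_WAIT) → mode=M_WAIT action=arm_extend
6. evStart: (M_WAIT) → mode=M_HOME action=spin_ccw
7. evTimeout: (M_HOME) → mode=M_SCAN action=arm_extend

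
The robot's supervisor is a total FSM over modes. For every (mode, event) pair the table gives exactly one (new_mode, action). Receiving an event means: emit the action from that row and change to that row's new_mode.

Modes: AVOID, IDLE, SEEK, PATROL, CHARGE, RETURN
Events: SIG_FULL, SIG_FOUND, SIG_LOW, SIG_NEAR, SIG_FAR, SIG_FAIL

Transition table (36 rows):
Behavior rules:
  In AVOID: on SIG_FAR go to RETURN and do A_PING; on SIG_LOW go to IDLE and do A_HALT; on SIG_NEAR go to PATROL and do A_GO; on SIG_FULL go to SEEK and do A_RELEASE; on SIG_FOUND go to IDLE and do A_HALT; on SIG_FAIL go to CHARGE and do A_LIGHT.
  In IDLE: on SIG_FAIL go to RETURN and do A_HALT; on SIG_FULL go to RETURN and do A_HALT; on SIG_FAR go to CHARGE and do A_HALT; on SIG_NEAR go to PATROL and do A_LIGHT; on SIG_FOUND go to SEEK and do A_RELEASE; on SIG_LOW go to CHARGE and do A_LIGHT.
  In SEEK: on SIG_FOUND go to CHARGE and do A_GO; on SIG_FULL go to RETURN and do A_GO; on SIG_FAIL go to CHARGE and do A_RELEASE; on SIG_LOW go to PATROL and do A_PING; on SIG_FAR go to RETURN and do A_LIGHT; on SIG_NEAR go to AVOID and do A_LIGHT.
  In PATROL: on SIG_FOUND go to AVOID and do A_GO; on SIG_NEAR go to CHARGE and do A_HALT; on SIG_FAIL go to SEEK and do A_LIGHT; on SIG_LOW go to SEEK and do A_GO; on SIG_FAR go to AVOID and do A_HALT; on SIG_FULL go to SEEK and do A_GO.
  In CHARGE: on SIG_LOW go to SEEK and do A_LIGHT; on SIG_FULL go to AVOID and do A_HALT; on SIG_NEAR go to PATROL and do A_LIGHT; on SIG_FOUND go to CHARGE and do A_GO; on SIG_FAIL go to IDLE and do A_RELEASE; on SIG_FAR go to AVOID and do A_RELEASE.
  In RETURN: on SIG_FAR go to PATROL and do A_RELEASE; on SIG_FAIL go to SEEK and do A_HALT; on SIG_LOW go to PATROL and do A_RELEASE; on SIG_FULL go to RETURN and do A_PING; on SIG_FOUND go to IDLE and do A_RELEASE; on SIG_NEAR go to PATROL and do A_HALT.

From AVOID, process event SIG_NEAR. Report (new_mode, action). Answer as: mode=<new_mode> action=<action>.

current mode = AVOID; filter table to that mode:
  (AVOID, SIG_FAR) → (RETURN, A_PING)
  (AVOID, SIG_LOW) → (IDLE, A_HALT)
  (AVOID, SIG_NEAR) → (PATROL, A_GO)  ← event matches
  (AVOID, SIG_FULL) → (SEEK, A_RELEASE)
  (AVOID, SIG_FOUND) → (IDLE, A_HALT)
  (AVOID, SIG_FAIL) → (CHARGE, A_LIGHT)
event = SIG_NEAR selects (PATROL, A_GO)

mode=PATROL action=A_GO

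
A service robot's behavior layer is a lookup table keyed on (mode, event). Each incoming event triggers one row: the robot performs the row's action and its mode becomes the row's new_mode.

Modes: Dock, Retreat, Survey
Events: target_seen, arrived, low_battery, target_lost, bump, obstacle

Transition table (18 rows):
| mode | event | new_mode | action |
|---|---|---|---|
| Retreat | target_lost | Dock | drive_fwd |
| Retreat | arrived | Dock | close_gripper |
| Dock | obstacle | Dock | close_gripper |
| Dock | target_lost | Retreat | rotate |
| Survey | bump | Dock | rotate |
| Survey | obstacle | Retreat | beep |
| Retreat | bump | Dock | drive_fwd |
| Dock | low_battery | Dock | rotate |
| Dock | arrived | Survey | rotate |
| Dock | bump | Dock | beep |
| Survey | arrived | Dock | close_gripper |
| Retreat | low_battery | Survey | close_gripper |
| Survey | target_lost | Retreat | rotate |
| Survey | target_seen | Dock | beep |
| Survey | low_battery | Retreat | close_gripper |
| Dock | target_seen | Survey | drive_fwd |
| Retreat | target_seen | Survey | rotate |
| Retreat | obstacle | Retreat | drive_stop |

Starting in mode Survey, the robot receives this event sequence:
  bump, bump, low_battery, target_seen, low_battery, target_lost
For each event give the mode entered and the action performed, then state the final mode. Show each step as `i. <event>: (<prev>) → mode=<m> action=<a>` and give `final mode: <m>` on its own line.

final mode: Dock

1. bump: (Survey) → mode=Dock action=rotate
2. bump: (Dock) → mode=Dock action=beep
3. low_battery: (Dock) → mode=Dock action=rotate
4. target_seen: (Dock) → mode=Survey action=drive_fwd
5. low_battery: (Survey) → mode=Retreat action=close_gripper
6. target_lost: (Retreat) → mode=Dock action=drive_fwd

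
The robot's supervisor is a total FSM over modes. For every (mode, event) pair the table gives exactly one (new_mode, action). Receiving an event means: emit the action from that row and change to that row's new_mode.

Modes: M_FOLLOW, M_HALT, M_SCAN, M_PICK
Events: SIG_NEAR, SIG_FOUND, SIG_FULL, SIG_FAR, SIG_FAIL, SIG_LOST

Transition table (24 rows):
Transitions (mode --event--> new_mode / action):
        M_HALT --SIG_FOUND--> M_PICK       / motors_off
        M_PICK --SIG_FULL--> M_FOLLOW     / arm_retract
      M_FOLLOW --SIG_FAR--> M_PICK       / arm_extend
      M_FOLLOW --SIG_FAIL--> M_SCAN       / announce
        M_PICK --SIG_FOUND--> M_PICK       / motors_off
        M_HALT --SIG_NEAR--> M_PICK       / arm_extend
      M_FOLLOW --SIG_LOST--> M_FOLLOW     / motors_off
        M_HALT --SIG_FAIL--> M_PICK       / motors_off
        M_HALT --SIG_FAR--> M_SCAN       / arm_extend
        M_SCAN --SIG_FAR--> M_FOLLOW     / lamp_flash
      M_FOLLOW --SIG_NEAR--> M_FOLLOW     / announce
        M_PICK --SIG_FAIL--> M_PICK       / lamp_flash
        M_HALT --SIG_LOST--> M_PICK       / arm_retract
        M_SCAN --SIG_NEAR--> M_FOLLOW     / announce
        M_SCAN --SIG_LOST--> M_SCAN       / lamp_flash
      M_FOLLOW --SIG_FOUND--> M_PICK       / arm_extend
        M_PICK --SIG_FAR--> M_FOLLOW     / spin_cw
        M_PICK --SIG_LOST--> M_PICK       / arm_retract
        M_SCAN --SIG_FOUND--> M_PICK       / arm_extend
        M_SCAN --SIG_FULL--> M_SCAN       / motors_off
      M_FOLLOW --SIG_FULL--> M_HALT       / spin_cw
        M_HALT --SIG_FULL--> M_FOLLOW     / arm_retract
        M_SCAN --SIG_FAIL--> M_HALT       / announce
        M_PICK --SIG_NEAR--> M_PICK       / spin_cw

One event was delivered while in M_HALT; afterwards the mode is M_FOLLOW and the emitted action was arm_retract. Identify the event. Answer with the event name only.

SIG_FULL

try SIG_NEAR: (M_HALT, SIG_NEAR) → (M_PICK, arm_extend)
try SIG_FOUND: (M_HALT, SIG_FOUND) → (M_PICK, motors_off)
try SIG_FULL: (M_HALT, SIG_FULL) → (M_FOLLOW, arm_retract)  ← matches
try SIG_FAR: (M_HALT, SIG_FAR) → (M_SCAN, arm_extend)
try SIG_FAIL: (M_HALT, SIG_FAIL) → (M_PICK, motors_off)
try SIG_LOST: (M_HALT, SIG_LOST) → (M_PICK, arm_retract)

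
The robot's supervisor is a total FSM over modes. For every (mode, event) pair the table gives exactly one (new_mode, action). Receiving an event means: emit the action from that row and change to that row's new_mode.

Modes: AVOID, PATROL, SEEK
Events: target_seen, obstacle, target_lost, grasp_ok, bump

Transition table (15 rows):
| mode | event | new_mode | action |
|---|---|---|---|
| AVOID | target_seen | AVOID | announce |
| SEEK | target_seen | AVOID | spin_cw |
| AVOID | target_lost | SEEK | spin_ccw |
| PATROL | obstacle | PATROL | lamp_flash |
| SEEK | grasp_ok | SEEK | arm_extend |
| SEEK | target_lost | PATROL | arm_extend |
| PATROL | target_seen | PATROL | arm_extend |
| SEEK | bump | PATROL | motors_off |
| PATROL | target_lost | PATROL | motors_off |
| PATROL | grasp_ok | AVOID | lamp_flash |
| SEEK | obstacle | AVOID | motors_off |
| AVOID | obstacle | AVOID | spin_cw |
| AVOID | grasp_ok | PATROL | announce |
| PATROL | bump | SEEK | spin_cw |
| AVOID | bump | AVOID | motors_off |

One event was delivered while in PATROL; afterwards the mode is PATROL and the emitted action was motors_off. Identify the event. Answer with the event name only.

target_lost

try target_seen: (PATROL, target_seen) → (PATROL, arm_extend)
try obstacle: (PATROL, obstacle) → (PATROL, lamp_flash)
try target_lost: (PATROL, target_lost) → (PATROL, motors_off)  ← matches
try grasp_ok: (PATROL, grasp_ok) → (AVOID, lamp_flash)
try bump: (PATROL, bump) → (SEEK, spin_cw)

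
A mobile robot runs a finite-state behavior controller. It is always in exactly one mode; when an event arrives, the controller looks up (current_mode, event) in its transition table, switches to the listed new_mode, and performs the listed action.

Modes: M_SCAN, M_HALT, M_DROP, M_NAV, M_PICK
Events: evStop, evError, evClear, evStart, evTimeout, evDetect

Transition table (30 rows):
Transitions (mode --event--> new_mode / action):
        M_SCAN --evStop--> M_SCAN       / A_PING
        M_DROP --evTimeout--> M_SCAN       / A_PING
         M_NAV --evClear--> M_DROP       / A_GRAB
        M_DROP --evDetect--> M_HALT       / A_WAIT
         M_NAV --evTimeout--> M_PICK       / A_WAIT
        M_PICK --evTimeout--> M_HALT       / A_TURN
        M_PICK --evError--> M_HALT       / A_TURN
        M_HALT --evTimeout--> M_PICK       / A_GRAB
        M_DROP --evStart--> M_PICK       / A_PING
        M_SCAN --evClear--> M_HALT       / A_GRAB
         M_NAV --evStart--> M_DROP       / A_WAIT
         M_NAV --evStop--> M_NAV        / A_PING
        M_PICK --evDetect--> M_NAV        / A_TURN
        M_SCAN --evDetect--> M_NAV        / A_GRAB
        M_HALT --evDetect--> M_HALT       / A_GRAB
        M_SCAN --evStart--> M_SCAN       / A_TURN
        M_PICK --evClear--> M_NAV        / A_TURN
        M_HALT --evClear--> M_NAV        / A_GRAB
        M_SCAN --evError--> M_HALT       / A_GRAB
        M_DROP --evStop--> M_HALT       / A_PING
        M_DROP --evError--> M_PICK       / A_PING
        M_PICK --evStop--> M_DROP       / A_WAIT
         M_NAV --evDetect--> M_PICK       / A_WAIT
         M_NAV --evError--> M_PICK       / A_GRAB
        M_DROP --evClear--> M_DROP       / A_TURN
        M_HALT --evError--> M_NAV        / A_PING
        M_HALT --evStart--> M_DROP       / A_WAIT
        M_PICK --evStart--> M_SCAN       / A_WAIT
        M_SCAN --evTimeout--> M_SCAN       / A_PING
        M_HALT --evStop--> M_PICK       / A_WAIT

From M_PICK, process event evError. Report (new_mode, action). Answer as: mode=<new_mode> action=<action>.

mode=M_HALT action=A_TURN

current mode = M_PICK; filter table to that mode:
  (M_PICK, evTimeout) → (M_HALT, A_TURN)
  (M_PICK, evError) → (M_HALT, A_TURN)  ← event matches
  (M_PICK, evDetect) → (M_NAV, A_TURN)
  (M_PICK, evClear) → (M_NAV, A_TURN)
  (M_PICK, evStop) → (M_DROP, A_WAIT)
  (M_PICK, evStart) → (M_SCAN, A_WAIT)
event = evError selects (M_HALT, A_TURN)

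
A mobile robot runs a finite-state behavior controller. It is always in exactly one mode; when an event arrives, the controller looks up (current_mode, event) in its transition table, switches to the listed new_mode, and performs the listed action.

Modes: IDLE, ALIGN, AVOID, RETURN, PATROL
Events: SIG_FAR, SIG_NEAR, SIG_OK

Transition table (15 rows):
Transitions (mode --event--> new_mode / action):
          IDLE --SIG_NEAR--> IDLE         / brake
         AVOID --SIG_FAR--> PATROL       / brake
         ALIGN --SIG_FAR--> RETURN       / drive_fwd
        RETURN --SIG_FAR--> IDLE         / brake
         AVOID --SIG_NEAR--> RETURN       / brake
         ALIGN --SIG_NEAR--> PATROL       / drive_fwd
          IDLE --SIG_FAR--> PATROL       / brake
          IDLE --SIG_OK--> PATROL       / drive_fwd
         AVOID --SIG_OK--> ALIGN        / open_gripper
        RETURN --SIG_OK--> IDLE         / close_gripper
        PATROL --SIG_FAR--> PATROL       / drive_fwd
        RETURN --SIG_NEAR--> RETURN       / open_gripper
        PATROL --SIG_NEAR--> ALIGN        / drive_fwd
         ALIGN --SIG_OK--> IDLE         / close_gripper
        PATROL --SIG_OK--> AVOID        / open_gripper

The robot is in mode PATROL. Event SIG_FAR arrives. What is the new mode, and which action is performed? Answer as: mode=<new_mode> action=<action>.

mode=PATROL action=drive_fwd

current mode = PATROL; filter table to that mode:
  (PATROL, SIG_FAR) → (PATROL, drive_fwd)  ← event matches
  (PATROL, SIG_NEAR) → (ALIGN, drive_fwd)
  (PATROL, SIG_OK) → (AVOID, open_gripper)
event = SIG_FAR selects (PATROL, drive_fwd)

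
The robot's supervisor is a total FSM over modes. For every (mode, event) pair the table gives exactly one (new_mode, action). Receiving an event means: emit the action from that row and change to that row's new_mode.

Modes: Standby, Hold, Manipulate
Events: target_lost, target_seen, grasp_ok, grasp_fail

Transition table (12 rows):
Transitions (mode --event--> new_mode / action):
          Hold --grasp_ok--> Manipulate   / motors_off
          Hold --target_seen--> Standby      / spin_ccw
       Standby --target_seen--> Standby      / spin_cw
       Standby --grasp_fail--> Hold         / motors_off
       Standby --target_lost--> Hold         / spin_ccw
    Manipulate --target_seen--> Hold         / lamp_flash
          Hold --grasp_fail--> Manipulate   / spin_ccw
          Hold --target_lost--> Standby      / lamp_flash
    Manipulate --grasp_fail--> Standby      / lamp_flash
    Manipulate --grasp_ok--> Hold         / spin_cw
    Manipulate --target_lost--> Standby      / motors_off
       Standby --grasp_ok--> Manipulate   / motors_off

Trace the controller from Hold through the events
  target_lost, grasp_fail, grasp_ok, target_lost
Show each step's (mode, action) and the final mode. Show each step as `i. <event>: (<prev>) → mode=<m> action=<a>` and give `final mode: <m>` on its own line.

final mode: Standby

1. target_lost: (Hold) → mode=Standby action=lamp_flash
2. grasp_fail: (Standby) → mode=Hold action=motors_off
3. grasp_ok: (Hold) → mode=Manipulate action=motors_off
4. target_lost: (Manipulate) → mode=Standby action=motors_off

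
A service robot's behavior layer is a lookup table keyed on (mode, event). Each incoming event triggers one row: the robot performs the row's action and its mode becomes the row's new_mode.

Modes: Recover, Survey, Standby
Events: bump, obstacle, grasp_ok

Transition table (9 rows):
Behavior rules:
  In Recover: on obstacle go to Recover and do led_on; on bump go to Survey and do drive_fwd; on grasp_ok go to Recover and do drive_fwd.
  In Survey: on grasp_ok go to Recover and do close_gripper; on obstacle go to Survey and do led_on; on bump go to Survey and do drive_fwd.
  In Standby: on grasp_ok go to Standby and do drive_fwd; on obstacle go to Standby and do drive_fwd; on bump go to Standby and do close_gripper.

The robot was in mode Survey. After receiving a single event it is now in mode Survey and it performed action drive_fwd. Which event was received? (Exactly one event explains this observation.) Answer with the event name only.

bump

try bump: (Survey, bump) → (Survey, drive_fwd)  ← matches
try obstacle: (Survey, obstacle) → (Survey, led_on)
try grasp_ok: (Survey, grasp_ok) → (Recover, close_gripper)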